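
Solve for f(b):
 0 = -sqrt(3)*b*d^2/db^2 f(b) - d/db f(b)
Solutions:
 f(b) = C1 + C2*b^(1 - sqrt(3)/3)


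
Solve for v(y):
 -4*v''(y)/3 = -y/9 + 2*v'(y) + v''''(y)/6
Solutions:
 v(y) = C1 + C2*exp(-6^(1/3)*y*(-(27 + sqrt(1113))^(1/3) + 4*6^(1/3)/(27 + sqrt(1113))^(1/3))/6)*sin(2^(1/3)*3^(1/6)*y*(2*2^(1/3)/(27 + sqrt(1113))^(1/3) + 3^(2/3)*(27 + sqrt(1113))^(1/3)/6)) + C3*exp(-6^(1/3)*y*(-(27 + sqrt(1113))^(1/3) + 4*6^(1/3)/(27 + sqrt(1113))^(1/3))/6)*cos(2^(1/3)*3^(1/6)*y*(2*2^(1/3)/(27 + sqrt(1113))^(1/3) + 3^(2/3)*(27 + sqrt(1113))^(1/3)/6)) + C4*exp(6^(1/3)*y*(-(27 + sqrt(1113))^(1/3) + 4*6^(1/3)/(27 + sqrt(1113))^(1/3))/3) + y^2/36 - y/27


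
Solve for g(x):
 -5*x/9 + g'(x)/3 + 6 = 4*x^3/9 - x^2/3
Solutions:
 g(x) = C1 + x^4/3 - x^3/3 + 5*x^2/6 - 18*x


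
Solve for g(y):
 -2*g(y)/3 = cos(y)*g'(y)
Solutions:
 g(y) = C1*(sin(y) - 1)^(1/3)/(sin(y) + 1)^(1/3)


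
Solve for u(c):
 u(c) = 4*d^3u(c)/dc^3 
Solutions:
 u(c) = C3*exp(2^(1/3)*c/2) + (C1*sin(2^(1/3)*sqrt(3)*c/4) + C2*cos(2^(1/3)*sqrt(3)*c/4))*exp(-2^(1/3)*c/4)


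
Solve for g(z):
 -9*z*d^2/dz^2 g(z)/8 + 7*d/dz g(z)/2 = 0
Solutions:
 g(z) = C1 + C2*z^(37/9)


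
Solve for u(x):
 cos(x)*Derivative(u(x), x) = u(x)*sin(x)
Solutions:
 u(x) = C1/cos(x)


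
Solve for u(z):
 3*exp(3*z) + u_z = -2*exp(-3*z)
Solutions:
 u(z) = C1 - exp(3*z) + 2*exp(-3*z)/3


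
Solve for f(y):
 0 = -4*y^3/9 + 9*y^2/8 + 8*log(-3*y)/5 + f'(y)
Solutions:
 f(y) = C1 + y^4/9 - 3*y^3/8 - 8*y*log(-y)/5 + 8*y*(1 - log(3))/5


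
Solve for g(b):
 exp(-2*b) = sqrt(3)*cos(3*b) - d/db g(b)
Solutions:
 g(b) = C1 + sqrt(3)*sin(3*b)/3 + exp(-2*b)/2


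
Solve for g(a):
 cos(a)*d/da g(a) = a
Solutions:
 g(a) = C1 + Integral(a/cos(a), a)


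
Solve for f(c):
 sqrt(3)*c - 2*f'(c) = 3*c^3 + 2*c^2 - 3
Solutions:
 f(c) = C1 - 3*c^4/8 - c^3/3 + sqrt(3)*c^2/4 + 3*c/2


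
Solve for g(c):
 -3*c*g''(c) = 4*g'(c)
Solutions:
 g(c) = C1 + C2/c^(1/3)


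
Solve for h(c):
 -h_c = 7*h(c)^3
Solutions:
 h(c) = -sqrt(2)*sqrt(-1/(C1 - 7*c))/2
 h(c) = sqrt(2)*sqrt(-1/(C1 - 7*c))/2


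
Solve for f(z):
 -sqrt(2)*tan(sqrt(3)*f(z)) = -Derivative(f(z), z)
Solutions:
 f(z) = sqrt(3)*(pi - asin(C1*exp(sqrt(6)*z)))/3
 f(z) = sqrt(3)*asin(C1*exp(sqrt(6)*z))/3


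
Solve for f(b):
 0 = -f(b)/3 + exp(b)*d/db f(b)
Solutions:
 f(b) = C1*exp(-exp(-b)/3)


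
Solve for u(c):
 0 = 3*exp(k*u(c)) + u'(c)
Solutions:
 u(c) = Piecewise((log(1/(C1*k + 3*c*k))/k, Ne(k, 0)), (nan, True))
 u(c) = Piecewise((C1 - 3*c, Eq(k, 0)), (nan, True))


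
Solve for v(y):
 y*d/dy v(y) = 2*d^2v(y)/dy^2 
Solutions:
 v(y) = C1 + C2*erfi(y/2)


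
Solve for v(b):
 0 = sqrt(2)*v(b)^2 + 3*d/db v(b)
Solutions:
 v(b) = 3/(C1 + sqrt(2)*b)


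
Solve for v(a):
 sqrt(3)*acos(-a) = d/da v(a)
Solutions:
 v(a) = C1 + sqrt(3)*(a*acos(-a) + sqrt(1 - a^2))


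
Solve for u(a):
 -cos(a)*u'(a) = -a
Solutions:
 u(a) = C1 + Integral(a/cos(a), a)


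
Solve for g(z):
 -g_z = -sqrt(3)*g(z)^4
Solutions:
 g(z) = (-1/(C1 + 3*sqrt(3)*z))^(1/3)
 g(z) = (-1/(C1 + sqrt(3)*z))^(1/3)*(-3^(2/3) - 3*3^(1/6)*I)/6
 g(z) = (-1/(C1 + sqrt(3)*z))^(1/3)*(-3^(2/3) + 3*3^(1/6)*I)/6


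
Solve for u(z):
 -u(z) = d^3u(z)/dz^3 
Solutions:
 u(z) = C3*exp(-z) + (C1*sin(sqrt(3)*z/2) + C2*cos(sqrt(3)*z/2))*exp(z/2)


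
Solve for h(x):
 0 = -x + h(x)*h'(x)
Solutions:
 h(x) = -sqrt(C1 + x^2)
 h(x) = sqrt(C1 + x^2)


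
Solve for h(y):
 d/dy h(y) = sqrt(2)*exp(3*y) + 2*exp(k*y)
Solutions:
 h(y) = C1 + sqrt(2)*exp(3*y)/3 + 2*exp(k*y)/k


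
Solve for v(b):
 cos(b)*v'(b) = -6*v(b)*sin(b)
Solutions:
 v(b) = C1*cos(b)^6


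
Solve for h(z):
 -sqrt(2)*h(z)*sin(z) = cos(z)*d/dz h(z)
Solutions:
 h(z) = C1*cos(z)^(sqrt(2))


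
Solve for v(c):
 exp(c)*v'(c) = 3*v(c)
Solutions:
 v(c) = C1*exp(-3*exp(-c))


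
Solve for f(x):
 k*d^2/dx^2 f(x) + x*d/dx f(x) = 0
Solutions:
 f(x) = C1 + C2*sqrt(k)*erf(sqrt(2)*x*sqrt(1/k)/2)


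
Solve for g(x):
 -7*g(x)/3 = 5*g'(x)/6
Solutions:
 g(x) = C1*exp(-14*x/5)


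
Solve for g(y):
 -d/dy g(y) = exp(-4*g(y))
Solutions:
 g(y) = log(-I*(C1 - 4*y)^(1/4))
 g(y) = log(I*(C1 - 4*y)^(1/4))
 g(y) = log(-(C1 - 4*y)^(1/4))
 g(y) = log(C1 - 4*y)/4


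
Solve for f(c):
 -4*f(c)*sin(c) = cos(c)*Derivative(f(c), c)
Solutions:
 f(c) = C1*cos(c)^4


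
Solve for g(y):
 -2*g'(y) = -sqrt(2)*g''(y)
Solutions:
 g(y) = C1 + C2*exp(sqrt(2)*y)


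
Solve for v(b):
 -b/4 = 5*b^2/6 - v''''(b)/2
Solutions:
 v(b) = C1 + C2*b + C3*b^2 + C4*b^3 + b^6/216 + b^5/240


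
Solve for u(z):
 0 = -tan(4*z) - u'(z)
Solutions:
 u(z) = C1 + log(cos(4*z))/4


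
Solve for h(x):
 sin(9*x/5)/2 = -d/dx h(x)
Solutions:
 h(x) = C1 + 5*cos(9*x/5)/18


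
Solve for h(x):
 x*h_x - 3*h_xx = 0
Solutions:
 h(x) = C1 + C2*erfi(sqrt(6)*x/6)


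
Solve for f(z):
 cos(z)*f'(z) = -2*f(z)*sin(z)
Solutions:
 f(z) = C1*cos(z)^2


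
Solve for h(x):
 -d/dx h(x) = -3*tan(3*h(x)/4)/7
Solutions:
 h(x) = -4*asin(C1*exp(9*x/28))/3 + 4*pi/3
 h(x) = 4*asin(C1*exp(9*x/28))/3


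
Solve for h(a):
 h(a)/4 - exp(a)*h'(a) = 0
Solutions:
 h(a) = C1*exp(-exp(-a)/4)


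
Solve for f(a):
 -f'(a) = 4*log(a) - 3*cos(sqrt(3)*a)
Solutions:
 f(a) = C1 - 4*a*log(a) + 4*a + sqrt(3)*sin(sqrt(3)*a)


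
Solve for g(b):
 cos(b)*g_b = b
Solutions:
 g(b) = C1 + Integral(b/cos(b), b)


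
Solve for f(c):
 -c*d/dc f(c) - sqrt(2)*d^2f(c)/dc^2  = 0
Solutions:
 f(c) = C1 + C2*erf(2^(1/4)*c/2)


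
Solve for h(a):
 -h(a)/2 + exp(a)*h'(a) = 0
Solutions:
 h(a) = C1*exp(-exp(-a)/2)


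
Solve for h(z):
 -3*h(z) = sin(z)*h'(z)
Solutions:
 h(z) = C1*(cos(z) + 1)^(3/2)/(cos(z) - 1)^(3/2)


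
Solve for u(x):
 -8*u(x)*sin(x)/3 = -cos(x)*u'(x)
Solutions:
 u(x) = C1/cos(x)^(8/3)


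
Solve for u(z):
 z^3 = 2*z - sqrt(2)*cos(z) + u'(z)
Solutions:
 u(z) = C1 + z^4/4 - z^2 + sqrt(2)*sin(z)


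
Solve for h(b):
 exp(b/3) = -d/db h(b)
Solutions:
 h(b) = C1 - 3*exp(b/3)


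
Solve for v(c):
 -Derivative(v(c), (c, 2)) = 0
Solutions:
 v(c) = C1 + C2*c


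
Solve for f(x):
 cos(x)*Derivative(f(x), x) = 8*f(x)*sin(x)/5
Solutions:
 f(x) = C1/cos(x)^(8/5)


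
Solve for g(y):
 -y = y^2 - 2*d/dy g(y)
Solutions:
 g(y) = C1 + y^3/6 + y^2/4


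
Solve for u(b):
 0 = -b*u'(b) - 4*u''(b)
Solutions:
 u(b) = C1 + C2*erf(sqrt(2)*b/4)


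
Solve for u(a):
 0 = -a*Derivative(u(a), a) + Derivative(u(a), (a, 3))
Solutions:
 u(a) = C1 + Integral(C2*airyai(a) + C3*airybi(a), a)


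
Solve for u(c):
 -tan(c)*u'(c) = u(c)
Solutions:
 u(c) = C1/sin(c)


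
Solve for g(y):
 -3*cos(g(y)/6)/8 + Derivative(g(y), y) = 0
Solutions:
 -3*y/8 - 3*log(sin(g(y)/6) - 1) + 3*log(sin(g(y)/6) + 1) = C1


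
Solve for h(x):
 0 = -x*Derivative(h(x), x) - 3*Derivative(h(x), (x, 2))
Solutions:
 h(x) = C1 + C2*erf(sqrt(6)*x/6)


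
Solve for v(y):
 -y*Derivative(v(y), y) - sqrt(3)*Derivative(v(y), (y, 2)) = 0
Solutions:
 v(y) = C1 + C2*erf(sqrt(2)*3^(3/4)*y/6)


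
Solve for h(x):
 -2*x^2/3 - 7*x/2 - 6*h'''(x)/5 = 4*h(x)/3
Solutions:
 h(x) = C3*exp(-30^(1/3)*x/3) - x^2/2 - 21*x/8 + (C1*sin(10^(1/3)*3^(5/6)*x/6) + C2*cos(10^(1/3)*3^(5/6)*x/6))*exp(30^(1/3)*x/6)


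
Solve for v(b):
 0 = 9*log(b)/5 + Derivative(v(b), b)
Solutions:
 v(b) = C1 - 9*b*log(b)/5 + 9*b/5


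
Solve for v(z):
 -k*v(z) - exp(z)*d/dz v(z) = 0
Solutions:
 v(z) = C1*exp(k*exp(-z))


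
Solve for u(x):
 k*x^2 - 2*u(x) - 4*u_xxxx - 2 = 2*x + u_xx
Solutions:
 u(x) = k*x^2/2 - k/2 - x + (C1*sin(2^(3/4)*x*cos(atan(sqrt(31))/2)/2) + C2*cos(2^(3/4)*x*cos(atan(sqrt(31))/2)/2))*exp(-2^(3/4)*x*sin(atan(sqrt(31))/2)/2) + (C3*sin(2^(3/4)*x*cos(atan(sqrt(31))/2)/2) + C4*cos(2^(3/4)*x*cos(atan(sqrt(31))/2)/2))*exp(2^(3/4)*x*sin(atan(sqrt(31))/2)/2) - 1


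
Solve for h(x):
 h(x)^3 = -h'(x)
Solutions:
 h(x) = -sqrt(2)*sqrt(-1/(C1 - x))/2
 h(x) = sqrt(2)*sqrt(-1/(C1 - x))/2


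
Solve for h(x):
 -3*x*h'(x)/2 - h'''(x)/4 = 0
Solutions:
 h(x) = C1 + Integral(C2*airyai(-6^(1/3)*x) + C3*airybi(-6^(1/3)*x), x)


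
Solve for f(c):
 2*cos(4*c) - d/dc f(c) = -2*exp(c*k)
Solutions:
 f(c) = C1 + sin(4*c)/2 + 2*exp(c*k)/k


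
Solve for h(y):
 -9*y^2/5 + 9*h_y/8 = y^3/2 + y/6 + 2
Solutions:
 h(y) = C1 + y^4/9 + 8*y^3/15 + 2*y^2/27 + 16*y/9


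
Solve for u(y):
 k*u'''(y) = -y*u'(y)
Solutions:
 u(y) = C1 + Integral(C2*airyai(y*(-1/k)^(1/3)) + C3*airybi(y*(-1/k)^(1/3)), y)


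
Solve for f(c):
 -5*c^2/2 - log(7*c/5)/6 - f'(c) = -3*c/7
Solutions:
 f(c) = C1 - 5*c^3/6 + 3*c^2/14 - c*log(c)/6 - c*log(7)/6 + c/6 + c*log(5)/6


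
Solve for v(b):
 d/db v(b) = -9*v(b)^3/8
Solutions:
 v(b) = -2*sqrt(-1/(C1 - 9*b))
 v(b) = 2*sqrt(-1/(C1 - 9*b))


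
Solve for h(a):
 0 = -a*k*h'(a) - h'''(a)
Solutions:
 h(a) = C1 + Integral(C2*airyai(a*(-k)^(1/3)) + C3*airybi(a*(-k)^(1/3)), a)


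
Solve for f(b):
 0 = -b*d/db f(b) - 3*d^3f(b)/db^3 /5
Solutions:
 f(b) = C1 + Integral(C2*airyai(-3^(2/3)*5^(1/3)*b/3) + C3*airybi(-3^(2/3)*5^(1/3)*b/3), b)


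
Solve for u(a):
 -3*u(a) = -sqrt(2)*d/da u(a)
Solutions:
 u(a) = C1*exp(3*sqrt(2)*a/2)


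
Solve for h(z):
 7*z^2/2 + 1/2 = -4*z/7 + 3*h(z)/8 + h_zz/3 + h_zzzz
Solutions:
 h(z) = 28*z^2/3 + 32*z/21 + (C1*sin(6^(1/4)*z*cos(atan(5*sqrt(2)/2)/2)/2) + C2*cos(6^(1/4)*z*cos(atan(5*sqrt(2)/2)/2)/2))*exp(-6^(1/4)*z*sin(atan(5*sqrt(2)/2)/2)/2) + (C3*sin(6^(1/4)*z*cos(atan(5*sqrt(2)/2)/2)/2) + C4*cos(6^(1/4)*z*cos(atan(5*sqrt(2)/2)/2)/2))*exp(6^(1/4)*z*sin(atan(5*sqrt(2)/2)/2)/2) - 412/27


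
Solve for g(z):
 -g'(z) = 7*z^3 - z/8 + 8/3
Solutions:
 g(z) = C1 - 7*z^4/4 + z^2/16 - 8*z/3


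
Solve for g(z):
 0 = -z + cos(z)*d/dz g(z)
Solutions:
 g(z) = C1 + Integral(z/cos(z), z)


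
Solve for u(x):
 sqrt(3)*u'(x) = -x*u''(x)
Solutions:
 u(x) = C1 + C2*x^(1 - sqrt(3))


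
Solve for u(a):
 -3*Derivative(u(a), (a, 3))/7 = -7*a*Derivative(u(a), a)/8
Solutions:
 u(a) = C1 + Integral(C2*airyai(21^(2/3)*a/6) + C3*airybi(21^(2/3)*a/6), a)


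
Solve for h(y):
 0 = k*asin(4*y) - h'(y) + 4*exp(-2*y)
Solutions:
 h(y) = C1 + k*y*asin(4*y) + k*sqrt(1 - 16*y^2)/4 - 2*exp(-2*y)


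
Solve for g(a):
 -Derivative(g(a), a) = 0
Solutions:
 g(a) = C1


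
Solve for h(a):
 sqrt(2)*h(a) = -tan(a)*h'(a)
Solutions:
 h(a) = C1/sin(a)^(sqrt(2))


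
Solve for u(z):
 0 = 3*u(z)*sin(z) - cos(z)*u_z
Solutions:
 u(z) = C1/cos(z)^3


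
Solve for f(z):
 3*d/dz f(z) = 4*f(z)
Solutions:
 f(z) = C1*exp(4*z/3)


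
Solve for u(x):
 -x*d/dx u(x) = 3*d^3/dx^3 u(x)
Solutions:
 u(x) = C1 + Integral(C2*airyai(-3^(2/3)*x/3) + C3*airybi(-3^(2/3)*x/3), x)


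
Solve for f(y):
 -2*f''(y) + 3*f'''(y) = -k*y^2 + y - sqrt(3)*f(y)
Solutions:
 f(y) = C1*exp(y*(8*2^(1/3)/(-16 + sqrt(-256 + (-16 + 243*sqrt(3))^2) + 243*sqrt(3))^(1/3) + 8 + 2^(2/3)*(-16 + sqrt(-256 + (-16 + 243*sqrt(3))^2) + 243*sqrt(3))^(1/3))/36)*sin(2^(1/3)*sqrt(3)*y*(-2^(1/3)*(-16 + 27*sqrt(-256/729 + (-16/27 + 9*sqrt(3))^2) + 243*sqrt(3))^(1/3) + 8/(-16 + 27*sqrt(-256/729 + (-16/27 + 9*sqrt(3))^2) + 243*sqrt(3))^(1/3))/36) + C2*exp(y*(8*2^(1/3)/(-16 + sqrt(-256 + (-16 + 243*sqrt(3))^2) + 243*sqrt(3))^(1/3) + 8 + 2^(2/3)*(-16 + sqrt(-256 + (-16 + 243*sqrt(3))^2) + 243*sqrt(3))^(1/3))/36)*cos(2^(1/3)*sqrt(3)*y*(-2^(1/3)*(-16 + 27*sqrt(-256/729 + (-16/27 + 9*sqrt(3))^2) + 243*sqrt(3))^(1/3) + 8/(-16 + 27*sqrt(-256/729 + (-16/27 + 9*sqrt(3))^2) + 243*sqrt(3))^(1/3))/36) + C3*exp(y*(-2^(2/3)*(-16 + sqrt(-256 + (-16 + 243*sqrt(3))^2) + 243*sqrt(3))^(1/3) - 8*2^(1/3)/(-16 + sqrt(-256 + (-16 + 243*sqrt(3))^2) + 243*sqrt(3))^(1/3) + 4)/18) - sqrt(3)*k*y^2/3 - 4*k/3 + sqrt(3)*y/3


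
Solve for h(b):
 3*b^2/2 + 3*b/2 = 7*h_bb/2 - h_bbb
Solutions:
 h(b) = C1 + C2*b + C3*exp(7*b/2) + b^4/28 + 11*b^3/98 + 33*b^2/343


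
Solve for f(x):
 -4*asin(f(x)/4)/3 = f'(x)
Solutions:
 Integral(1/asin(_y/4), (_y, f(x))) = C1 - 4*x/3


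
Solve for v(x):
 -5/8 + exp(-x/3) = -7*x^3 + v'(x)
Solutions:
 v(x) = C1 + 7*x^4/4 - 5*x/8 - 3*exp(-x/3)


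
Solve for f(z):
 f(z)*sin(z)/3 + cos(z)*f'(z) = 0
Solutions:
 f(z) = C1*cos(z)^(1/3)


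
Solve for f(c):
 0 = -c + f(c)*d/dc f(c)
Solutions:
 f(c) = -sqrt(C1 + c^2)
 f(c) = sqrt(C1 + c^2)


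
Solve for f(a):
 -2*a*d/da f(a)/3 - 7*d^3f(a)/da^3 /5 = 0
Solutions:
 f(a) = C1 + Integral(C2*airyai(-10^(1/3)*21^(2/3)*a/21) + C3*airybi(-10^(1/3)*21^(2/3)*a/21), a)


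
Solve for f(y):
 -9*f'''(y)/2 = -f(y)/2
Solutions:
 f(y) = C3*exp(3^(1/3)*y/3) + (C1*sin(3^(5/6)*y/6) + C2*cos(3^(5/6)*y/6))*exp(-3^(1/3)*y/6)


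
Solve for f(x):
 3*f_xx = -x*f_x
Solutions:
 f(x) = C1 + C2*erf(sqrt(6)*x/6)


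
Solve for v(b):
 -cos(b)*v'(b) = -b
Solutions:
 v(b) = C1 + Integral(b/cos(b), b)


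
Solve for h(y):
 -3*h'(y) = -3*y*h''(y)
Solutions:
 h(y) = C1 + C2*y^2


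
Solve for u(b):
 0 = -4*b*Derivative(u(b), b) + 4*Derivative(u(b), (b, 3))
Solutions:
 u(b) = C1 + Integral(C2*airyai(b) + C3*airybi(b), b)


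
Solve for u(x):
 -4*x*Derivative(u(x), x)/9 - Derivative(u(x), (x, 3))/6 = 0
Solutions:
 u(x) = C1 + Integral(C2*airyai(-2*3^(2/3)*x/3) + C3*airybi(-2*3^(2/3)*x/3), x)


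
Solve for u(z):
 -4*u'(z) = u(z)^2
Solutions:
 u(z) = 4/(C1 + z)


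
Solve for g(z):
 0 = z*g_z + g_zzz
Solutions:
 g(z) = C1 + Integral(C2*airyai(-z) + C3*airybi(-z), z)


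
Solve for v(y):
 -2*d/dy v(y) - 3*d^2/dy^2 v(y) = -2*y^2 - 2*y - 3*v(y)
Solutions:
 v(y) = C1*exp(y*(-1 + sqrt(10))/3) + C2*exp(-y*(1 + sqrt(10))/3) - 2*y^2/3 - 14*y/9 - 64/27


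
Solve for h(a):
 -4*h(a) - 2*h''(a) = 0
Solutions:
 h(a) = C1*sin(sqrt(2)*a) + C2*cos(sqrt(2)*a)


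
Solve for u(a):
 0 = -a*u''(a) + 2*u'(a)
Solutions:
 u(a) = C1 + C2*a^3


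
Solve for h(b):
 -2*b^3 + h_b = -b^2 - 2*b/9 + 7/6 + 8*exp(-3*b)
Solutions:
 h(b) = C1 + b^4/2 - b^3/3 - b^2/9 + 7*b/6 - 8*exp(-3*b)/3


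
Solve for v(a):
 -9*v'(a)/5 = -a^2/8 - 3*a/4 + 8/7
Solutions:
 v(a) = C1 + 5*a^3/216 + 5*a^2/24 - 40*a/63


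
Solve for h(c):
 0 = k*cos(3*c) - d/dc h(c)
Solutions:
 h(c) = C1 + k*sin(3*c)/3


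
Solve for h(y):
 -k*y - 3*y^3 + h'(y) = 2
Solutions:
 h(y) = C1 + k*y^2/2 + 3*y^4/4 + 2*y


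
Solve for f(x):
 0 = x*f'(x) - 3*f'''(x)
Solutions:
 f(x) = C1 + Integral(C2*airyai(3^(2/3)*x/3) + C3*airybi(3^(2/3)*x/3), x)


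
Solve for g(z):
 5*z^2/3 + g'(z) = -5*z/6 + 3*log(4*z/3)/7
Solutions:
 g(z) = C1 - 5*z^3/9 - 5*z^2/12 + 3*z*log(z)/7 - 3*z*log(3)/7 - 3*z/7 + 6*z*log(2)/7


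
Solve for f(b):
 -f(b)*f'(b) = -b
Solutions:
 f(b) = -sqrt(C1 + b^2)
 f(b) = sqrt(C1 + b^2)


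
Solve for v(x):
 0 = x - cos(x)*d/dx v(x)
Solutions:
 v(x) = C1 + Integral(x/cos(x), x)


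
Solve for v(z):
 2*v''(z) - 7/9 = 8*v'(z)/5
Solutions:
 v(z) = C1 + C2*exp(4*z/5) - 35*z/72


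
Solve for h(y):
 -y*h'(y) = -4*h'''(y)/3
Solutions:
 h(y) = C1 + Integral(C2*airyai(6^(1/3)*y/2) + C3*airybi(6^(1/3)*y/2), y)


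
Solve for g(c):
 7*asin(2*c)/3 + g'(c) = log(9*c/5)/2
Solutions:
 g(c) = C1 + c*log(c)/2 - 7*c*asin(2*c)/3 - c*log(5)/2 - c/2 + c*log(3) - 7*sqrt(1 - 4*c^2)/6


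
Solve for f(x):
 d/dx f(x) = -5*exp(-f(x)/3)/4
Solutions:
 f(x) = 3*log(C1 - 5*x/12)


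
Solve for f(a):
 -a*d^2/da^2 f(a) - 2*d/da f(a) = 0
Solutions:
 f(a) = C1 + C2/a


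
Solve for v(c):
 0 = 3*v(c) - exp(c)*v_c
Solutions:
 v(c) = C1*exp(-3*exp(-c))


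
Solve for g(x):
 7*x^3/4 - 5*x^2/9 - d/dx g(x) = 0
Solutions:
 g(x) = C1 + 7*x^4/16 - 5*x^3/27


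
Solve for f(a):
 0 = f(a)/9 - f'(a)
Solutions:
 f(a) = C1*exp(a/9)


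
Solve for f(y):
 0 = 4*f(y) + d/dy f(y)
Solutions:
 f(y) = C1*exp(-4*y)


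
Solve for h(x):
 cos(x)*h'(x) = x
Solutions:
 h(x) = C1 + Integral(x/cos(x), x)


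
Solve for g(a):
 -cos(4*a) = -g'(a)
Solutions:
 g(a) = C1 + sin(4*a)/4


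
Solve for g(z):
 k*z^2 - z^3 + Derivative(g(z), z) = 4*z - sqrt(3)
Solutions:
 g(z) = C1 - k*z^3/3 + z^4/4 + 2*z^2 - sqrt(3)*z


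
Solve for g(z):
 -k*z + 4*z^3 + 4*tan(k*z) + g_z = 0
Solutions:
 g(z) = C1 + k*z^2/2 - z^4 - 4*Piecewise((-log(cos(k*z))/k, Ne(k, 0)), (0, True))


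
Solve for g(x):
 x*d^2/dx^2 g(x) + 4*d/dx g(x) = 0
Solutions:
 g(x) = C1 + C2/x^3


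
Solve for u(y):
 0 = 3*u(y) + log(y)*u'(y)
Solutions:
 u(y) = C1*exp(-3*li(y))


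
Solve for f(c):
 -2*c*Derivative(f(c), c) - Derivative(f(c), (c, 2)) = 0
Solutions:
 f(c) = C1 + C2*erf(c)


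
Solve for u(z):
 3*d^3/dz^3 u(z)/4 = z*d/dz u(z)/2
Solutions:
 u(z) = C1 + Integral(C2*airyai(2^(1/3)*3^(2/3)*z/3) + C3*airybi(2^(1/3)*3^(2/3)*z/3), z)


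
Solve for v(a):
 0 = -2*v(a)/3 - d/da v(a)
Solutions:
 v(a) = C1*exp(-2*a/3)


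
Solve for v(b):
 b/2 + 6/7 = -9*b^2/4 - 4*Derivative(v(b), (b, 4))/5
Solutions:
 v(b) = C1 + C2*b + C3*b^2 + C4*b^3 - b^6/128 - b^5/192 - 5*b^4/112


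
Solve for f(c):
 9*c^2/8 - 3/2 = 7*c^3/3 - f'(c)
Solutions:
 f(c) = C1 + 7*c^4/12 - 3*c^3/8 + 3*c/2


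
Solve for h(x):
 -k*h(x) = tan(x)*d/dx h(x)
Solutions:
 h(x) = C1*exp(-k*log(sin(x)))


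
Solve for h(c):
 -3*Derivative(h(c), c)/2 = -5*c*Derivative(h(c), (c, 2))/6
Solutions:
 h(c) = C1 + C2*c^(14/5)


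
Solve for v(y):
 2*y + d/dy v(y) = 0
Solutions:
 v(y) = C1 - y^2


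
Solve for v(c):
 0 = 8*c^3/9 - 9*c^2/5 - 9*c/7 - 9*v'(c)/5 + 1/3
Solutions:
 v(c) = C1 + 10*c^4/81 - c^3/3 - 5*c^2/14 + 5*c/27


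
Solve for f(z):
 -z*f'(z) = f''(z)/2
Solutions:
 f(z) = C1 + C2*erf(z)


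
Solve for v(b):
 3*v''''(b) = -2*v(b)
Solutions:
 v(b) = (C1*sin(6^(3/4)*b/6) + C2*cos(6^(3/4)*b/6))*exp(-6^(3/4)*b/6) + (C3*sin(6^(3/4)*b/6) + C4*cos(6^(3/4)*b/6))*exp(6^(3/4)*b/6)


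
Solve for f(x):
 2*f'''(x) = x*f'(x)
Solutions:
 f(x) = C1 + Integral(C2*airyai(2^(2/3)*x/2) + C3*airybi(2^(2/3)*x/2), x)


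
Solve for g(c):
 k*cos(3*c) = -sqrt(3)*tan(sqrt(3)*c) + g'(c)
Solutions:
 g(c) = C1 + k*sin(3*c)/3 - log(cos(sqrt(3)*c))


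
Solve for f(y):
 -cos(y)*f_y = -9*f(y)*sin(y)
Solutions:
 f(y) = C1/cos(y)^9


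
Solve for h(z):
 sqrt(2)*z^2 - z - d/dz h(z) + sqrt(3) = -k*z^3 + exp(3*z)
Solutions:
 h(z) = C1 + k*z^4/4 + sqrt(2)*z^3/3 - z^2/2 + sqrt(3)*z - exp(3*z)/3


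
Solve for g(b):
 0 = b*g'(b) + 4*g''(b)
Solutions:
 g(b) = C1 + C2*erf(sqrt(2)*b/4)


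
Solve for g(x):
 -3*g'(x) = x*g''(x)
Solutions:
 g(x) = C1 + C2/x^2


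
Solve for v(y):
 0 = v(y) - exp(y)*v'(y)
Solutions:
 v(y) = C1*exp(-exp(-y))


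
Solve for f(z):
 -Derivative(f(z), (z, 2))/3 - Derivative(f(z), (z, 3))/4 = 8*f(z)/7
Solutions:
 f(z) = C1*exp(z*(-28 + 14*2^(2/3)*7^(1/3)/(27*sqrt(785) + 757)^(1/3) + 2^(1/3)*7^(2/3)*(27*sqrt(785) + 757)^(1/3))/63)*sin(14^(1/3)*sqrt(3)*z*(-7^(1/3)*(27*sqrt(785) + 757)^(1/3) + 14*2^(1/3)/(27*sqrt(785) + 757)^(1/3))/63) + C2*exp(z*(-28 + 14*2^(2/3)*7^(1/3)/(27*sqrt(785) + 757)^(1/3) + 2^(1/3)*7^(2/3)*(27*sqrt(785) + 757)^(1/3))/63)*cos(14^(1/3)*sqrt(3)*z*(-7^(1/3)*(27*sqrt(785) + 757)^(1/3) + 14*2^(1/3)/(27*sqrt(785) + 757)^(1/3))/63) + C3*exp(-2*z*(14*2^(2/3)*7^(1/3)/(27*sqrt(785) + 757)^(1/3) + 14 + 2^(1/3)*7^(2/3)*(27*sqrt(785) + 757)^(1/3))/63)


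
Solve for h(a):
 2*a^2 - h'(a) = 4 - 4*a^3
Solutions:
 h(a) = C1 + a^4 + 2*a^3/3 - 4*a


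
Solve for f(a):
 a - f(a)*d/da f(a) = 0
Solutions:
 f(a) = -sqrt(C1 + a^2)
 f(a) = sqrt(C1 + a^2)


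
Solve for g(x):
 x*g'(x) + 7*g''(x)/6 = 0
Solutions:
 g(x) = C1 + C2*erf(sqrt(21)*x/7)


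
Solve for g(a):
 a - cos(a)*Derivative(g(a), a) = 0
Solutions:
 g(a) = C1 + Integral(a/cos(a), a)


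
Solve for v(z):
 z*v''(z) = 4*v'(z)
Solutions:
 v(z) = C1 + C2*z^5


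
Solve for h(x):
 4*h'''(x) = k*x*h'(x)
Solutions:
 h(x) = C1 + Integral(C2*airyai(2^(1/3)*k^(1/3)*x/2) + C3*airybi(2^(1/3)*k^(1/3)*x/2), x)


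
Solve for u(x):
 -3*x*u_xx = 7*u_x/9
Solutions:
 u(x) = C1 + C2*x^(20/27)


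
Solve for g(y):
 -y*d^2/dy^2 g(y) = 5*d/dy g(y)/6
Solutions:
 g(y) = C1 + C2*y^(1/6)


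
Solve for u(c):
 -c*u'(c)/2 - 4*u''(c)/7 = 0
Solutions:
 u(c) = C1 + C2*erf(sqrt(7)*c/4)


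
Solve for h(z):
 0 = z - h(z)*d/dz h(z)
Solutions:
 h(z) = -sqrt(C1 + z^2)
 h(z) = sqrt(C1 + z^2)


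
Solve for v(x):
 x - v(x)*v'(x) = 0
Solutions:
 v(x) = -sqrt(C1 + x^2)
 v(x) = sqrt(C1 + x^2)


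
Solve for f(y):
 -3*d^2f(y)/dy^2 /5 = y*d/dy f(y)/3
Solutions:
 f(y) = C1 + C2*erf(sqrt(10)*y/6)


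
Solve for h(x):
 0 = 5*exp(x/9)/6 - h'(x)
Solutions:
 h(x) = C1 + 15*exp(x/9)/2


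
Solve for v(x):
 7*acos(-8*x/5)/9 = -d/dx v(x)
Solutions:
 v(x) = C1 - 7*x*acos(-8*x/5)/9 - 7*sqrt(25 - 64*x^2)/72


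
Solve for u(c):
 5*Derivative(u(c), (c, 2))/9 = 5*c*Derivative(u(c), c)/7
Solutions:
 u(c) = C1 + C2*erfi(3*sqrt(14)*c/14)


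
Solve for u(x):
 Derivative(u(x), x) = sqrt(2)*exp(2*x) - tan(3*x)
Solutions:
 u(x) = C1 + sqrt(2)*exp(2*x)/2 + log(cos(3*x))/3


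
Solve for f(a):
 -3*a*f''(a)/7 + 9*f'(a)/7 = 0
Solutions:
 f(a) = C1 + C2*a^4


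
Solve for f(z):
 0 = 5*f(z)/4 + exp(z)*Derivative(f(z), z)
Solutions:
 f(z) = C1*exp(5*exp(-z)/4)


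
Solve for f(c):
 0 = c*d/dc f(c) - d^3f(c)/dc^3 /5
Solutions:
 f(c) = C1 + Integral(C2*airyai(5^(1/3)*c) + C3*airybi(5^(1/3)*c), c)


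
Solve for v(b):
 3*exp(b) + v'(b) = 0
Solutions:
 v(b) = C1 - 3*exp(b)


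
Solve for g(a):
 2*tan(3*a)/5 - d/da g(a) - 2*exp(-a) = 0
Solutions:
 g(a) = C1 + log(tan(3*a)^2 + 1)/15 + 2*exp(-a)


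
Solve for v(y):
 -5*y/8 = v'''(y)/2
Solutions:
 v(y) = C1 + C2*y + C3*y^2 - 5*y^4/96


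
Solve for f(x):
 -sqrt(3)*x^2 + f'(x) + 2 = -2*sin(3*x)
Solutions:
 f(x) = C1 + sqrt(3)*x^3/3 - 2*x + 2*cos(3*x)/3


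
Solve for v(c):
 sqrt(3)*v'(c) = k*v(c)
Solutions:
 v(c) = C1*exp(sqrt(3)*c*k/3)


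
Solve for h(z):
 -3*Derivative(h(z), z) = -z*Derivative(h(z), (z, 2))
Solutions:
 h(z) = C1 + C2*z^4


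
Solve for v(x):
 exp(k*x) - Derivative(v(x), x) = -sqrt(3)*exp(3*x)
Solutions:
 v(x) = C1 + sqrt(3)*exp(3*x)/3 + exp(k*x)/k


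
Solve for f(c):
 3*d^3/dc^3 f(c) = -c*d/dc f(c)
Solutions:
 f(c) = C1 + Integral(C2*airyai(-3^(2/3)*c/3) + C3*airybi(-3^(2/3)*c/3), c)


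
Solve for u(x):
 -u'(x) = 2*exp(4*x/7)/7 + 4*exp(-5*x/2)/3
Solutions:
 u(x) = C1 - exp(4*x/7)/2 + 8*exp(-5*x/2)/15


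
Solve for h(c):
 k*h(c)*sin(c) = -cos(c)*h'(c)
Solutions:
 h(c) = C1*exp(k*log(cos(c)))


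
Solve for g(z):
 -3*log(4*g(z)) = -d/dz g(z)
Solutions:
 -Integral(1/(log(_y) + 2*log(2)), (_y, g(z)))/3 = C1 - z


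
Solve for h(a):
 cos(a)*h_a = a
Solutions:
 h(a) = C1 + Integral(a/cos(a), a)


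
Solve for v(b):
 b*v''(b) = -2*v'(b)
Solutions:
 v(b) = C1 + C2/b


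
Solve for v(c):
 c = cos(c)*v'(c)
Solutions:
 v(c) = C1 + Integral(c/cos(c), c)


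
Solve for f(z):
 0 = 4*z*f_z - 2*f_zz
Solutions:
 f(z) = C1 + C2*erfi(z)


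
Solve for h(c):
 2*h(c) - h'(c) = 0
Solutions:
 h(c) = C1*exp(2*c)


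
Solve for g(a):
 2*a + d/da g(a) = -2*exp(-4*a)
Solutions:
 g(a) = C1 - a^2 + exp(-4*a)/2


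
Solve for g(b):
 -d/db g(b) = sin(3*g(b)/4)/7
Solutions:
 b/7 + 2*log(cos(3*g(b)/4) - 1)/3 - 2*log(cos(3*g(b)/4) + 1)/3 = C1


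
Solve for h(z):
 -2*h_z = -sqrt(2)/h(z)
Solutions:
 h(z) = -sqrt(C1 + sqrt(2)*z)
 h(z) = sqrt(C1 + sqrt(2)*z)


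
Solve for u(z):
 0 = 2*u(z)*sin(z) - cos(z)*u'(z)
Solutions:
 u(z) = C1/cos(z)^2


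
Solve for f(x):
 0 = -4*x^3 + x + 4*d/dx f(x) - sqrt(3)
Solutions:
 f(x) = C1 + x^4/4 - x^2/8 + sqrt(3)*x/4


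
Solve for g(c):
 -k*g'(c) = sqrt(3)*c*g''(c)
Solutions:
 g(c) = C1 + c^(-sqrt(3)*re(k)/3 + 1)*(C2*sin(sqrt(3)*log(c)*Abs(im(k))/3) + C3*cos(sqrt(3)*log(c)*im(k)/3))


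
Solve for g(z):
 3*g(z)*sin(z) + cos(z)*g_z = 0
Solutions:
 g(z) = C1*cos(z)^3


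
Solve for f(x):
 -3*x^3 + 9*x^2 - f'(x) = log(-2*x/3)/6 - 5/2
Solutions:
 f(x) = C1 - 3*x^4/4 + 3*x^3 - x*log(-x)/6 + x*(-log(2) + log(3) + 16)/6


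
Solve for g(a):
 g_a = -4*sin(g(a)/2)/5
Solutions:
 4*a/5 + log(cos(g(a)/2) - 1) - log(cos(g(a)/2) + 1) = C1


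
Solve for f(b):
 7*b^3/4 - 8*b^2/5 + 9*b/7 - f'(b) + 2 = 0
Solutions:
 f(b) = C1 + 7*b^4/16 - 8*b^3/15 + 9*b^2/14 + 2*b


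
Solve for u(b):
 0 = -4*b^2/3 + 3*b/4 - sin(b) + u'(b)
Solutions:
 u(b) = C1 + 4*b^3/9 - 3*b^2/8 - cos(b)


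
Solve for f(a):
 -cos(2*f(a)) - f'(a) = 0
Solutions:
 f(a) = -asin((C1 + exp(4*a))/(C1 - exp(4*a)))/2 + pi/2
 f(a) = asin((C1 + exp(4*a))/(C1 - exp(4*a)))/2


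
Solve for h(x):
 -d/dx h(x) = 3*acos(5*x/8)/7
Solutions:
 h(x) = C1 - 3*x*acos(5*x/8)/7 + 3*sqrt(64 - 25*x^2)/35


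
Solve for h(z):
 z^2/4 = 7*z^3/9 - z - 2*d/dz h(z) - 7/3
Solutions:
 h(z) = C1 + 7*z^4/72 - z^3/24 - z^2/4 - 7*z/6


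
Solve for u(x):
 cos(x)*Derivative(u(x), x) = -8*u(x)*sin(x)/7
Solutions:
 u(x) = C1*cos(x)^(8/7)


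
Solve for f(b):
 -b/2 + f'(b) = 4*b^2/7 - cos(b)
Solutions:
 f(b) = C1 + 4*b^3/21 + b^2/4 - sin(b)


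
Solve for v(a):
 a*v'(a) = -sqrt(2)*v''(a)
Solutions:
 v(a) = C1 + C2*erf(2^(1/4)*a/2)


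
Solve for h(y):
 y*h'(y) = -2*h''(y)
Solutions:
 h(y) = C1 + C2*erf(y/2)


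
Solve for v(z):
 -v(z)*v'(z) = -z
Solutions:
 v(z) = -sqrt(C1 + z^2)
 v(z) = sqrt(C1 + z^2)


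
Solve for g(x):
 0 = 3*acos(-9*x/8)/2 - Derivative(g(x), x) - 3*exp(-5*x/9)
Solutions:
 g(x) = C1 + 3*x*acos(-9*x/8)/2 + sqrt(64 - 81*x^2)/6 + 27*exp(-5*x/9)/5


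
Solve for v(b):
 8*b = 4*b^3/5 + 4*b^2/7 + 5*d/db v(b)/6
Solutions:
 v(b) = C1 - 6*b^4/25 - 8*b^3/35 + 24*b^2/5


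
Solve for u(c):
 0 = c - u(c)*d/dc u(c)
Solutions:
 u(c) = -sqrt(C1 + c^2)
 u(c) = sqrt(C1 + c^2)


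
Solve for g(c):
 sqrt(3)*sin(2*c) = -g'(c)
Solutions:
 g(c) = C1 + sqrt(3)*cos(2*c)/2


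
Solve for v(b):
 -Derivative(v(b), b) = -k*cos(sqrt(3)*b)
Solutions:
 v(b) = C1 + sqrt(3)*k*sin(sqrt(3)*b)/3


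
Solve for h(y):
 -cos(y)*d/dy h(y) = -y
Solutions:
 h(y) = C1 + Integral(y/cos(y), y)


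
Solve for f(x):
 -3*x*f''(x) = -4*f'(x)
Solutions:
 f(x) = C1 + C2*x^(7/3)


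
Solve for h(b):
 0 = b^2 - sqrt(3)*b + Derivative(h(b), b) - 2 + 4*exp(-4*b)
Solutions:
 h(b) = C1 - b^3/3 + sqrt(3)*b^2/2 + 2*b + exp(-4*b)


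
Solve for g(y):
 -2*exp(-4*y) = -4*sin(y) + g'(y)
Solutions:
 g(y) = C1 - 4*cos(y) + exp(-4*y)/2


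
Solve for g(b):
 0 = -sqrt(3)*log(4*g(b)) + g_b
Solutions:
 -sqrt(3)*Integral(1/(log(_y) + 2*log(2)), (_y, g(b)))/3 = C1 - b


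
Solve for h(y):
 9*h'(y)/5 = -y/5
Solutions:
 h(y) = C1 - y^2/18


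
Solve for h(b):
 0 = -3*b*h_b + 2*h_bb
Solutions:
 h(b) = C1 + C2*erfi(sqrt(3)*b/2)


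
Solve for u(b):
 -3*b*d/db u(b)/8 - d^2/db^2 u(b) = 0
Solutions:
 u(b) = C1 + C2*erf(sqrt(3)*b/4)


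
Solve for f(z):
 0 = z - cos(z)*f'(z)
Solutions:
 f(z) = C1 + Integral(z/cos(z), z)


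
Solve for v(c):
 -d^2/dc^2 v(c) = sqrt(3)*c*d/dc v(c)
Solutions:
 v(c) = C1 + C2*erf(sqrt(2)*3^(1/4)*c/2)


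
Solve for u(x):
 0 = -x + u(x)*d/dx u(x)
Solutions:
 u(x) = -sqrt(C1 + x^2)
 u(x) = sqrt(C1 + x^2)


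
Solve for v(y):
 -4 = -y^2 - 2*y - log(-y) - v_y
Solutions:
 v(y) = C1 - y^3/3 - y^2 - y*log(-y) + 5*y


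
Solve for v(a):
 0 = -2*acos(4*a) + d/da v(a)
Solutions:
 v(a) = C1 + 2*a*acos(4*a) - sqrt(1 - 16*a^2)/2


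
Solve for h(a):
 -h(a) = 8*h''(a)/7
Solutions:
 h(a) = C1*sin(sqrt(14)*a/4) + C2*cos(sqrt(14)*a/4)


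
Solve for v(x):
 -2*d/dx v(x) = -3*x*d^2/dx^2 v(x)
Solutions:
 v(x) = C1 + C2*x^(5/3)


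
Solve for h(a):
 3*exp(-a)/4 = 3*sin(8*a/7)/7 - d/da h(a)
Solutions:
 h(a) = C1 - 3*cos(8*a/7)/8 + 3*exp(-a)/4


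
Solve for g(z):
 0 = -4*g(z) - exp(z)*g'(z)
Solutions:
 g(z) = C1*exp(4*exp(-z))


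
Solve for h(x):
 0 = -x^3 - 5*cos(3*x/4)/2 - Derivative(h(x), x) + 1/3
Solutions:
 h(x) = C1 - x^4/4 + x/3 - 10*sin(3*x/4)/3


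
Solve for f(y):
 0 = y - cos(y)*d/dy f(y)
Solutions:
 f(y) = C1 + Integral(y/cos(y), y)


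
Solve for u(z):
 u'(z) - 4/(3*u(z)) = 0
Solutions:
 u(z) = -sqrt(C1 + 24*z)/3
 u(z) = sqrt(C1 + 24*z)/3


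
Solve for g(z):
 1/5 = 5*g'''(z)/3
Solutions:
 g(z) = C1 + C2*z + C3*z^2 + z^3/50


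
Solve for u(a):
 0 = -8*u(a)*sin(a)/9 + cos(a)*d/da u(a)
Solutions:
 u(a) = C1/cos(a)^(8/9)


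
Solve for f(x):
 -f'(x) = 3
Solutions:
 f(x) = C1 - 3*x


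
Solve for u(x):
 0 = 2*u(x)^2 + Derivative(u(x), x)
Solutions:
 u(x) = 1/(C1 + 2*x)


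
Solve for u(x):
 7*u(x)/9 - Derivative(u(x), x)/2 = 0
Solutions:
 u(x) = C1*exp(14*x/9)


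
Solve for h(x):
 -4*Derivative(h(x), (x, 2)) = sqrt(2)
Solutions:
 h(x) = C1 + C2*x - sqrt(2)*x^2/8


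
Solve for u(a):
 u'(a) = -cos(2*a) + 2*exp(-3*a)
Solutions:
 u(a) = C1 - sin(2*a)/2 - 2*exp(-3*a)/3


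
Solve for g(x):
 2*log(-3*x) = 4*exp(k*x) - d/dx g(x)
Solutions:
 g(x) = C1 - 2*x*log(-x) + 2*x*(1 - log(3)) + Piecewise((4*exp(k*x)/k, Ne(k, 0)), (4*x, True))


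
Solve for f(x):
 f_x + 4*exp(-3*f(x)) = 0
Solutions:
 f(x) = log(C1 - 12*x)/3
 f(x) = log((-3^(1/3) - 3^(5/6)*I)*(C1 - 4*x)^(1/3)/2)
 f(x) = log((-3^(1/3) + 3^(5/6)*I)*(C1 - 4*x)^(1/3)/2)


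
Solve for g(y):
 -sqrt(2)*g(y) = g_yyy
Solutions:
 g(y) = C3*exp(-2^(1/6)*y) + (C1*sin(2^(1/6)*sqrt(3)*y/2) + C2*cos(2^(1/6)*sqrt(3)*y/2))*exp(2^(1/6)*y/2)


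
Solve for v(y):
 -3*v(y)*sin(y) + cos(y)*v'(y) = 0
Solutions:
 v(y) = C1/cos(y)^3


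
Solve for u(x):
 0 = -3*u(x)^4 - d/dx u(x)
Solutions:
 u(x) = (-3^(2/3) - 3*3^(1/6)*I)*(1/(C1 + 3*x))^(1/3)/6
 u(x) = (-3^(2/3) + 3*3^(1/6)*I)*(1/(C1 + 3*x))^(1/3)/6
 u(x) = (1/(C1 + 9*x))^(1/3)


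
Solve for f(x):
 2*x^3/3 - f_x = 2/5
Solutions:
 f(x) = C1 + x^4/6 - 2*x/5


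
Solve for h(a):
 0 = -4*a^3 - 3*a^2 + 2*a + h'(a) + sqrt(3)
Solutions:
 h(a) = C1 + a^4 + a^3 - a^2 - sqrt(3)*a


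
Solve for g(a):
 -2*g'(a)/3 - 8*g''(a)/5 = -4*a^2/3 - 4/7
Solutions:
 g(a) = C1 + C2*exp(-5*a/12) + 2*a^3/3 - 24*a^2/5 + 4182*a/175


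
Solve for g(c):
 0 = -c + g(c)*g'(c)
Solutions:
 g(c) = -sqrt(C1 + c^2)
 g(c) = sqrt(C1 + c^2)


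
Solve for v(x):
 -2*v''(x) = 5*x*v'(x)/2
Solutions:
 v(x) = C1 + C2*erf(sqrt(10)*x/4)


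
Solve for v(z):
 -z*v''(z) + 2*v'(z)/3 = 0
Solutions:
 v(z) = C1 + C2*z^(5/3)


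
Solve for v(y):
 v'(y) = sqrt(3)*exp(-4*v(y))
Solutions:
 v(y) = log(-I*(C1 + 4*sqrt(3)*y)^(1/4))
 v(y) = log(I*(C1 + 4*sqrt(3)*y)^(1/4))
 v(y) = log(-(C1 + 4*sqrt(3)*y)^(1/4))
 v(y) = log(C1 + 4*sqrt(3)*y)/4


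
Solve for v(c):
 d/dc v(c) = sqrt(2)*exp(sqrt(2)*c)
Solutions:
 v(c) = C1 + exp(sqrt(2)*c)


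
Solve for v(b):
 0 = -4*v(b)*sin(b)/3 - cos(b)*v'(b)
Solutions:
 v(b) = C1*cos(b)^(4/3)


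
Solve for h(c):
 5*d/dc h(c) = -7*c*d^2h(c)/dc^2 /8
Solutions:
 h(c) = C1 + C2/c^(33/7)


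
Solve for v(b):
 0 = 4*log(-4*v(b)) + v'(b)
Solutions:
 Integral(1/(log(-_y) + 2*log(2)), (_y, v(b)))/4 = C1 - b


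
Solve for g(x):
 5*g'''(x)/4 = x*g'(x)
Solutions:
 g(x) = C1 + Integral(C2*airyai(10^(2/3)*x/5) + C3*airybi(10^(2/3)*x/5), x)


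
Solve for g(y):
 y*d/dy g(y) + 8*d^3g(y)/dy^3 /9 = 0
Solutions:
 g(y) = C1 + Integral(C2*airyai(-3^(2/3)*y/2) + C3*airybi(-3^(2/3)*y/2), y)


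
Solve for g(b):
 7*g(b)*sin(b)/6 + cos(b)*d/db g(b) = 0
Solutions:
 g(b) = C1*cos(b)^(7/6)


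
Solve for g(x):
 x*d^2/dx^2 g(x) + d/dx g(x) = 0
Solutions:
 g(x) = C1 + C2*log(x)


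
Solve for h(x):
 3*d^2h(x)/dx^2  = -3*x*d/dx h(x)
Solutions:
 h(x) = C1 + C2*erf(sqrt(2)*x/2)


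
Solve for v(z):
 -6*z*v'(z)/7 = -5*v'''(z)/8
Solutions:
 v(z) = C1 + Integral(C2*airyai(2*35^(2/3)*6^(1/3)*z/35) + C3*airybi(2*35^(2/3)*6^(1/3)*z/35), z)


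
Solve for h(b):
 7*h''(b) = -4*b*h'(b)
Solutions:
 h(b) = C1 + C2*erf(sqrt(14)*b/7)


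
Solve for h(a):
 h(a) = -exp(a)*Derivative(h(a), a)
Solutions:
 h(a) = C1*exp(exp(-a))


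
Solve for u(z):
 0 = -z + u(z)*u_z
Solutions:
 u(z) = -sqrt(C1 + z^2)
 u(z) = sqrt(C1 + z^2)


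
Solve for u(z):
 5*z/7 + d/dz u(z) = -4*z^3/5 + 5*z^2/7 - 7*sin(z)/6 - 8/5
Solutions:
 u(z) = C1 - z^4/5 + 5*z^3/21 - 5*z^2/14 - 8*z/5 + 7*cos(z)/6


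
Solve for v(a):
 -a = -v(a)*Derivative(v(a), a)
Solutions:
 v(a) = -sqrt(C1 + a^2)
 v(a) = sqrt(C1 + a^2)


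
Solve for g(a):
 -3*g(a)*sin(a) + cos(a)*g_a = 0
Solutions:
 g(a) = C1/cos(a)^3


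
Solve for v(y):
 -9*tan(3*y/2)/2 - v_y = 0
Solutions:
 v(y) = C1 + 3*log(cos(3*y/2))


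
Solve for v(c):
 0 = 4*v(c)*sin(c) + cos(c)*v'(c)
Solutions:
 v(c) = C1*cos(c)^4


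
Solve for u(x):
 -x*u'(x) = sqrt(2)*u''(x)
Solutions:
 u(x) = C1 + C2*erf(2^(1/4)*x/2)


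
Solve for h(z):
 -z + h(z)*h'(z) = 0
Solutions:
 h(z) = -sqrt(C1 + z^2)
 h(z) = sqrt(C1 + z^2)


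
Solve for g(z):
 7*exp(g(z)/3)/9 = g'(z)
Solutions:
 g(z) = 3*log(-1/(C1 + 7*z)) + 9*log(3)


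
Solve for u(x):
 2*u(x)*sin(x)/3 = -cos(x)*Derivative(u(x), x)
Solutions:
 u(x) = C1*cos(x)^(2/3)


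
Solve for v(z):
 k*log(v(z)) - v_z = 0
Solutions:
 li(v(z)) = C1 + k*z


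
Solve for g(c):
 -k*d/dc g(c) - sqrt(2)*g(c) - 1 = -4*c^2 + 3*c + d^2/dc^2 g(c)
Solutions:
 g(c) = C1*exp(c*(-k + sqrt(k^2 - 4*sqrt(2)))/2) + C2*exp(-c*(k + sqrt(k^2 - 4*sqrt(2)))/2) + 2*sqrt(2)*c^2 - 4*c*k - 3*sqrt(2)*c/2 + 2*sqrt(2)*k^2 + 3*k/2 - 4 - sqrt(2)/2


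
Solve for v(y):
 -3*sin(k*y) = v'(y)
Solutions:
 v(y) = C1 + 3*cos(k*y)/k


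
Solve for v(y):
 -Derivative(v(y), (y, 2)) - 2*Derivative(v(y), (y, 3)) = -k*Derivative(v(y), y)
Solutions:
 v(y) = C1 + C2*exp(y*(sqrt(8*k + 1) - 1)/4) + C3*exp(-y*(sqrt(8*k + 1) + 1)/4)


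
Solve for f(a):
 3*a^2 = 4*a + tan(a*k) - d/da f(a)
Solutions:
 f(a) = C1 - a^3 + 2*a^2 + Piecewise((-log(cos(a*k))/k, Ne(k, 0)), (0, True))


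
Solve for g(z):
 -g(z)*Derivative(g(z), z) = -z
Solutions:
 g(z) = -sqrt(C1 + z^2)
 g(z) = sqrt(C1 + z^2)


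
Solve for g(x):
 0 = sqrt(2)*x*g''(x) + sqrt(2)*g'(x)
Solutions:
 g(x) = C1 + C2*log(x)


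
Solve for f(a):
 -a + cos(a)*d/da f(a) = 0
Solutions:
 f(a) = C1 + Integral(a/cos(a), a)


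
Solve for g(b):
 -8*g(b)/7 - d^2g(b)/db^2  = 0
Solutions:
 g(b) = C1*sin(2*sqrt(14)*b/7) + C2*cos(2*sqrt(14)*b/7)


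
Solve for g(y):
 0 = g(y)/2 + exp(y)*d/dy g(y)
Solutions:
 g(y) = C1*exp(exp(-y)/2)


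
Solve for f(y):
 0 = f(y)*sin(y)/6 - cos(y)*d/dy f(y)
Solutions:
 f(y) = C1/cos(y)^(1/6)


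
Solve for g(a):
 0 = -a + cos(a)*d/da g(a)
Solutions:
 g(a) = C1 + Integral(a/cos(a), a)


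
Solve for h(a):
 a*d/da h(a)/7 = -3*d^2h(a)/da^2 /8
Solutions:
 h(a) = C1 + C2*erf(2*sqrt(21)*a/21)


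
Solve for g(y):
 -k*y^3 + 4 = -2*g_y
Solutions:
 g(y) = C1 + k*y^4/8 - 2*y


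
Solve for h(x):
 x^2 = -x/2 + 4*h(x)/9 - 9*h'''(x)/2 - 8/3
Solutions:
 h(x) = C3*exp(2*3^(2/3)*x/9) + 9*x^2/4 + 9*x/8 + (C1*sin(3^(1/6)*x/3) + C2*cos(3^(1/6)*x/3))*exp(-3^(2/3)*x/9) + 6


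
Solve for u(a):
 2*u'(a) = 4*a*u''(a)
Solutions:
 u(a) = C1 + C2*a^(3/2)


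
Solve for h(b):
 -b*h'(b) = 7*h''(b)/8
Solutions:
 h(b) = C1 + C2*erf(2*sqrt(7)*b/7)


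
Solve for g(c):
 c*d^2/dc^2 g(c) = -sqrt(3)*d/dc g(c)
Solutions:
 g(c) = C1 + C2*c^(1 - sqrt(3))


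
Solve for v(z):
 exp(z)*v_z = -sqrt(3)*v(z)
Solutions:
 v(z) = C1*exp(sqrt(3)*exp(-z))


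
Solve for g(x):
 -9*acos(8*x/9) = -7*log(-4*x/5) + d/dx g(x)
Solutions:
 g(x) = C1 + 7*x*log(-x) - 9*x*acos(8*x/9) - 7*x*log(5) - 7*x + 14*x*log(2) + 9*sqrt(81 - 64*x^2)/8


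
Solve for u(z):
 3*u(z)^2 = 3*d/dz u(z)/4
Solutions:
 u(z) = -1/(C1 + 4*z)


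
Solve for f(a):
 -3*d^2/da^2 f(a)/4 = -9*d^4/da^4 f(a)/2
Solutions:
 f(a) = C1 + C2*a + C3*exp(-sqrt(6)*a/6) + C4*exp(sqrt(6)*a/6)


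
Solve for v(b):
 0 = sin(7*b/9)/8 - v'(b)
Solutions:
 v(b) = C1 - 9*cos(7*b/9)/56


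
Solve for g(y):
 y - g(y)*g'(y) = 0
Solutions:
 g(y) = -sqrt(C1 + y^2)
 g(y) = sqrt(C1 + y^2)


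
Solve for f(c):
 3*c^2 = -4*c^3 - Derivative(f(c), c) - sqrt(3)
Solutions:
 f(c) = C1 - c^4 - c^3 - sqrt(3)*c


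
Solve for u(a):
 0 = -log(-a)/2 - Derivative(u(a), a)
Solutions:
 u(a) = C1 - a*log(-a)/2 + a/2


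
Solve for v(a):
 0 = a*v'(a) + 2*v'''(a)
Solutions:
 v(a) = C1 + Integral(C2*airyai(-2^(2/3)*a/2) + C3*airybi(-2^(2/3)*a/2), a)


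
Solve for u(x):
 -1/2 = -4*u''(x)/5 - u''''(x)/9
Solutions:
 u(x) = C1 + C2*x + C3*sin(6*sqrt(5)*x/5) + C4*cos(6*sqrt(5)*x/5) + 5*x^2/16


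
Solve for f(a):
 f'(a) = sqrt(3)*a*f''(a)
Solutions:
 f(a) = C1 + C2*a^(sqrt(3)/3 + 1)


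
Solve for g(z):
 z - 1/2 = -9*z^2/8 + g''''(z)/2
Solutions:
 g(z) = C1 + C2*z + C3*z^2 + C4*z^3 + z^6/160 + z^5/60 - z^4/24


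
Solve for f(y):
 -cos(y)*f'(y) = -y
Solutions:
 f(y) = C1 + Integral(y/cos(y), y)


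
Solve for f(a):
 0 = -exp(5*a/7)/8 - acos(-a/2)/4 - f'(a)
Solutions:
 f(a) = C1 - a*acos(-a/2)/4 - sqrt(4 - a^2)/4 - 7*exp(5*a/7)/40


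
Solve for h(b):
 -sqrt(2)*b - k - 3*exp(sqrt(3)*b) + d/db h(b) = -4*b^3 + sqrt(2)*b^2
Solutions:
 h(b) = C1 - b^4 + sqrt(2)*b^3/3 + sqrt(2)*b^2/2 + b*k + sqrt(3)*exp(sqrt(3)*b)


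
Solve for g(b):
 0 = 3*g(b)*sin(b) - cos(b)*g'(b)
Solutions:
 g(b) = C1/cos(b)^3


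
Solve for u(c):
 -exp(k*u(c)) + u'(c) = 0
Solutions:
 u(c) = Piecewise((log(-1/(C1*k + c*k))/k, Ne(k, 0)), (nan, True))
 u(c) = Piecewise((C1 + c, Eq(k, 0)), (nan, True))


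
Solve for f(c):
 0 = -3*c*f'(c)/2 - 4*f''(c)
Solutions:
 f(c) = C1 + C2*erf(sqrt(3)*c/4)


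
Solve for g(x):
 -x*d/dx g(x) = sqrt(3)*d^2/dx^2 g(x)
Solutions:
 g(x) = C1 + C2*erf(sqrt(2)*3^(3/4)*x/6)


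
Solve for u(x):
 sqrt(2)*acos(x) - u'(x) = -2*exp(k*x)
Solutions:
 u(x) = C1 + sqrt(2)*(x*acos(x) - sqrt(1 - x^2)) + 2*Piecewise((exp(k*x)/k, Ne(k, 0)), (x, True))


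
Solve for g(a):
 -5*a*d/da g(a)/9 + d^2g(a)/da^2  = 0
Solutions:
 g(a) = C1 + C2*erfi(sqrt(10)*a/6)


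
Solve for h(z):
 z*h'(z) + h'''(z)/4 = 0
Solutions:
 h(z) = C1 + Integral(C2*airyai(-2^(2/3)*z) + C3*airybi(-2^(2/3)*z), z)


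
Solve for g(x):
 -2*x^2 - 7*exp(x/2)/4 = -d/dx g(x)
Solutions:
 g(x) = C1 + 2*x^3/3 + 7*exp(x/2)/2


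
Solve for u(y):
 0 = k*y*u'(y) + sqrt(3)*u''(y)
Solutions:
 u(y) = Piecewise((-sqrt(2)*3^(1/4)*sqrt(pi)*C1*erf(sqrt(2)*3^(3/4)*sqrt(k)*y/6)/(2*sqrt(k)) - C2, (k > 0) | (k < 0)), (-C1*y - C2, True))


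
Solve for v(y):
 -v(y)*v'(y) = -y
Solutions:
 v(y) = -sqrt(C1 + y^2)
 v(y) = sqrt(C1 + y^2)


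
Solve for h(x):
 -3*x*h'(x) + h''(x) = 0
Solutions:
 h(x) = C1 + C2*erfi(sqrt(6)*x/2)


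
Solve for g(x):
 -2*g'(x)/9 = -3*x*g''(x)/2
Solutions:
 g(x) = C1 + C2*x^(31/27)


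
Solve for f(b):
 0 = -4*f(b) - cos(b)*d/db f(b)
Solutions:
 f(b) = C1*(sin(b)^2 - 2*sin(b) + 1)/(sin(b)^2 + 2*sin(b) + 1)


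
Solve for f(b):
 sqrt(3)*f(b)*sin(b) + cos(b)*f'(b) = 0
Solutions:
 f(b) = C1*cos(b)^(sqrt(3))


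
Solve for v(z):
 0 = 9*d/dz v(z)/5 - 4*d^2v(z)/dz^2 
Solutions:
 v(z) = C1 + C2*exp(9*z/20)


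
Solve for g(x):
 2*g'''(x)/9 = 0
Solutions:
 g(x) = C1 + C2*x + C3*x^2
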